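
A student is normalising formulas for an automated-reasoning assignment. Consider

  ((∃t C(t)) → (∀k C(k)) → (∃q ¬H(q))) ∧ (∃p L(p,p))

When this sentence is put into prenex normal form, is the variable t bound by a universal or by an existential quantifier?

universal

First replace A → B with ¬A ∨ B.
  (¬(∃t C(t)) ∨ ¬(∀k C(k)) ∨ (∃q ¬H(q))) ∧ (∃p L(p,p))
Drive negations inward (¬∀x A ≡ ∃x ¬A, ¬∃x A ≡ ∀x ¬A, De Morgan for ∧/∨):
  ((∀t ¬C(t)) ∨ (∃k ¬C(k)) ∨ (∃q ¬H(q))) ∧ (∃p L(p,p))
All bound variables are already distinct, so no renaming is needed.
Pull the quantifiers to the front (each side's bound variable is not free in the other side):
  ∀t ∃k ∃q ∃p ((¬C(t) ∨ ¬C(k) ∨ ¬H(q)) ∧ L(p,p))
The quantifier ∃t sits under an odd number of negations (counting the antecedent side of each →), so it flips to ∀t.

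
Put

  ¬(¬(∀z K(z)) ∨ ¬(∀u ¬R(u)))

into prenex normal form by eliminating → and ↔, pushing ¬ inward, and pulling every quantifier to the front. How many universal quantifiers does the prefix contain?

2

Drive negations inward (¬∀x A ≡ ∃x ¬A, ¬∃x A ≡ ∀x ¬A, De Morgan for ∧/∨):
  (∀z K(z)) ∧ (∀u ¬R(u))
All bound variables are already distinct, so no renaming is needed.
Extract every quantifier outward, since the variables are now distinct and don't occur free across branches:
  ∀z ∀u (K(z) ∧ ¬R(u))
The prefix is ∀z ∀u: 2 universal, 0 existential.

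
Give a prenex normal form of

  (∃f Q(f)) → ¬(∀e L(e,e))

∀f ∃e (¬Q(f) ∨ ¬L(e,e))

First replace A → B with ¬A ∨ B.
  ¬(∃f Q(f)) ∨ ¬(∀e L(e,e))
Move each ¬ inward, flipping quantifiers it crosses:
  (∀f ¬Q(f)) ∨ (∃e ¬L(e,e))
All bound variables are already distinct, so no renaming is needed.
Extract every quantifier outward, since the variables are now distinct and don't occur free across branches:
  ∀f ∃e (¬Q(f) ∨ ¬L(e,e))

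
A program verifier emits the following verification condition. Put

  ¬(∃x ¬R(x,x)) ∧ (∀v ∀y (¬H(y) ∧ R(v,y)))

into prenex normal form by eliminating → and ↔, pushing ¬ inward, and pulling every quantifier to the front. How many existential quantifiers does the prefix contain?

0

Move each ¬ inward, flipping quantifiers it crosses:
  (∀x R(x,x)) ∧ (∀v ∀y (¬H(y) ∧ R(v,y)))
All bound variables are already distinct, so no renaming is needed.
Pull the quantifiers to the front (each side's bound variable is not free in the other side):
  ∀x ∀v ∀y (R(x,x) ∧ ¬H(y) ∧ R(v,y))
The prefix is ∀x ∀v ∀y: 3 universal, 0 existential.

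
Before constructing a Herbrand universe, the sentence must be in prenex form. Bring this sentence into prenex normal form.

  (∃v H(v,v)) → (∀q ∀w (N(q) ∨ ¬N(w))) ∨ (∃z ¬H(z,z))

First replace A → B with ¬A ∨ B.
  ¬(∃v H(v,v)) ∨ (∀q ∀w (N(q) ∨ ¬N(w))) ∨ (∃z ¬H(z,z))
Push ¬ through the quantifiers and connectives to reach negation normal form:
  (∀v ¬H(v,v)) ∨ (∀q ∀w (N(q) ∨ ¬N(w))) ∨ (∃z ¬H(z,z))
All bound variables are already distinct, so no renaming is needed.
Finally move all quantifiers to the prefix:
  ∀v ∀q ∀w ∃z (¬H(v,v) ∨ N(q) ∨ ¬N(w) ∨ ¬H(z,z))

∀v ∀q ∀w ∃z (¬H(v,v) ∨ N(q) ∨ ¬N(w) ∨ ¬H(z,z))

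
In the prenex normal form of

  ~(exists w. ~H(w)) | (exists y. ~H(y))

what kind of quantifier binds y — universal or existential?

existential

Move each ¬ inward, flipping quantifiers it crosses:
  (forall w. H(w)) | (exists y. ~H(y))
All bound variables are already distinct, so no renaming is needed.
Extract every quantifier outward, since the variables are now distinct and don't occur free across branches:
  forall w. exists y. (H(w) | ~H(y))
The quantifier exists y sits under an even number of negations, so it remains existential.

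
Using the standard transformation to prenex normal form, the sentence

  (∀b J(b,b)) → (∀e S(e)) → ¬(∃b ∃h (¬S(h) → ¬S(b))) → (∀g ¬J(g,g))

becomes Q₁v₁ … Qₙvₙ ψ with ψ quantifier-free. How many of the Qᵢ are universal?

First replace A → B with ¬A ∨ B.
  ¬(∀b J(b,b)) ∨ ¬(∀e S(e)) ∨ ¬¬(∃b ∃h (¬¬S(h) ∨ ¬S(b))) ∨ (∀g ¬J(g,g))
Drive negations inward (¬∀x A ≡ ∃x ¬A, ¬∃x A ≡ ∀x ¬A, De Morgan for ∧/∨):
  (∃b ¬J(b,b)) ∨ (∃e ¬S(e)) ∨ (∃b ∃h (S(h) ∨ ¬S(b))) ∨ (∀g ¬J(g,g))
Give each quantifier a distinct variable: b↦a.
  (∃b ¬J(b,b)) ∨ (∃e ¬S(e)) ∨ (∃a ∃h (S(h) ∨ ¬S(a))) ∨ (∀g ¬J(g,g))
Finally move all quantifiers to the prefix:
  ∃b ∃e ∃a ∃h ∀g (¬J(b,b) ∨ ¬S(e) ∨ S(h) ∨ ¬S(a) ∨ ¬J(g,g))
The prefix is ∃b ∃e ∃a ∃h ∀g: 1 universal, 4 existential.

1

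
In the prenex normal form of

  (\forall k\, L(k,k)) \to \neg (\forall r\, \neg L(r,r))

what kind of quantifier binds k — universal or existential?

Rewrite implications/biconditionals: A → B as ¬A ∨ B.
  \neg (\forall k\, L(k,k)) \lor \neg (\forall r\, \neg L(r,r))
Move each ¬ inward, flipping quantifiers it crosses:
  (\exists k\, \neg L(k,k)) \lor (\exists r\, L(r,r))
Finally move all quantifiers to the prefix:
  \exists k\, \exists r\, (\neg L(k,k) \lor L(r,r))
The quantifier \forall k sits under an odd number of negations (counting the antecedent side of each →), so it flips to \exists k.

existential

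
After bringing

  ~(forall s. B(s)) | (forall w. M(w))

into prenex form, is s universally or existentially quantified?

existential

Move each ¬ inward, flipping quantifiers it crosses:
  (exists s. ~B(s)) | (forall w. M(w))
Pull the quantifiers to the front (each side's bound variable is not free in the other side):
  exists s. forall w. (~B(s) | M(w))
The quantifier forall s sits under an odd number of negations, so it flips to exists s.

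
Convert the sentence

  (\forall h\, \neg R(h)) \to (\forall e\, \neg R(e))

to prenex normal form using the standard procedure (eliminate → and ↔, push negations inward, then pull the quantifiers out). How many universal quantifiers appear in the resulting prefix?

First replace A → B with ¬A ∨ B.
  \neg (\forall h\, \neg R(h)) \lor (\forall e\, \neg R(e))
Push ¬ through the quantifiers and connectives to reach negation normal form:
  (\exists h\, R(h)) \lor (\forall e\, \neg R(e))
Finally move all quantifiers to the prefix:
  \exists h\, \forall e\, (R(h) \lor \neg R(e))
The prefix is \exists h \forall e: 1 universal, 1 existential.

1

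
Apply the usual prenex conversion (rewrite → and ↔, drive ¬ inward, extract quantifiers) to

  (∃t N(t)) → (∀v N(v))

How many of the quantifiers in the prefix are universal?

2

Eliminate → and ↔ using ¬ and ∨.
  ¬(∃t N(t)) ∨ (∀v N(v))
Push ¬ through the quantifiers and connectives to reach negation normal form:
  (∀t ¬N(t)) ∨ (∀v N(v))
Extract every quantifier outward, since the variables are now distinct and don't occur free across branches:
  ∀t ∀v (¬N(t) ∨ N(v))
The prefix is ∀t ∀v: 2 universal, 0 existential.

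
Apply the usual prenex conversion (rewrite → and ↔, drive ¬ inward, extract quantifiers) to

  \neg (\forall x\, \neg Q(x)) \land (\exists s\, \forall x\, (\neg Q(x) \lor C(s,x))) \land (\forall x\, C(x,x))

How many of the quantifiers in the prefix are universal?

2

Move each ¬ inward, flipping quantifiers it crosses:
  (\exists x\, Q(x)) \land (\exists s\, \forall x\, (\neg Q(x) \lor C(s,x))) \land (\forall x\, C(x,x))
Rename bound variables to avoid capture: x↦a, x↦x1.
  (\exists x\, Q(x)) \land (\exists s\, \forall a\, (\neg Q(a) \lor C(s,a))) \land (\forall x1\, C(x1,x1))
Extract every quantifier outward, since the variables are now distinct and don't occur free across branches:
  \exists x\, \exists s\, \forall a\, \forall x1\, (Q(x) \land (\neg Q(a) \lor C(s,a)) \land C(x1,x1))
The prefix is \exists x \exists s \forall a \forall x1: 2 universal, 2 existential.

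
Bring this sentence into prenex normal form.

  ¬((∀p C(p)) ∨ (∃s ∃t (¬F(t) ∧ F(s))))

Move each ¬ inward, flipping quantifiers it crosses:
  (∃p ¬C(p)) ∧ (∀s ∀t (F(t) ∨ ¬F(s)))
Finally move all quantifiers to the prefix:
  ∃p ∀s ∀t (¬C(p) ∧ (F(t) ∨ ¬F(s)))

∃p ∀s ∀t (¬C(p) ∧ (F(t) ∨ ¬F(s)))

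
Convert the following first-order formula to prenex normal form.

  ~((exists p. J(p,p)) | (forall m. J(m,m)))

forall p. exists m. (~J(p,p) & ~J(m,m))

Drive negations inward (¬∀x A ≡ ∃x ¬A, ¬∃x A ≡ ∀x ¬A, De Morgan for ∧/∨):
  (forall p. ~J(p,p)) & (exists m. ~J(m,m))
Pull the quantifiers to the front (each side's bound variable is not free in the other side):
  forall p. exists m. (~J(p,p) & ~J(m,m))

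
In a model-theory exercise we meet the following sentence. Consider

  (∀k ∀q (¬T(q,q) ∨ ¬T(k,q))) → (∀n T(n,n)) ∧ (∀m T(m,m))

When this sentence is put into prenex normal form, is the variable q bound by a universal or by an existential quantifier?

existential

First replace A → B with ¬A ∨ B.
  ¬(∀k ∀q (¬T(q,q) ∨ ¬T(k,q))) ∨ (∀n T(n,n)) ∧ (∀m T(m,m))
Drive negations inward (¬∀x A ≡ ∃x ¬A, ¬∃x A ≡ ∀x ¬A, De Morgan for ∧/∨):
  (∃k ∃q (T(q,q) ∧ T(k,q))) ∨ (∀n T(n,n)) ∧ (∀m T(m,m))
All bound variables are already distinct, so no renaming is needed.
Extract every quantifier outward, since the variables are now distinct and don't occur free across branches:
  ∃k ∃q ∀n ∀m (T(q,q) ∧ T(k,q) ∨ T(n,n) ∧ T(m,m))
The quantifier ∀q sits under an odd number of negations (counting the antecedent side of each →), so it flips to ∃q.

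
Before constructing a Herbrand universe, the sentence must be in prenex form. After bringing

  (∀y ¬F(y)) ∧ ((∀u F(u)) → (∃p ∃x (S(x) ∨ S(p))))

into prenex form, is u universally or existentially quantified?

existential

Rewrite implications/biconditionals: A → B as ¬A ∨ B.
  (∀y ¬F(y)) ∧ (¬(∀u F(u)) ∨ (∃p ∃x (S(x) ∨ S(p))))
Push ¬ through the quantifiers and connectives to reach negation normal form:
  (∀y ¬F(y)) ∧ ((∃u ¬F(u)) ∨ (∃p ∃x (S(x) ∨ S(p))))
Extract every quantifier outward, since the variables are now distinct and don't occur free across branches:
  ∀y ∃u ∃p ∃x (¬F(y) ∧ (¬F(u) ∨ S(x) ∨ S(p)))
The quantifier ∀u sits under an odd number of negations (counting the antecedent side of each →), so it flips to ∃u.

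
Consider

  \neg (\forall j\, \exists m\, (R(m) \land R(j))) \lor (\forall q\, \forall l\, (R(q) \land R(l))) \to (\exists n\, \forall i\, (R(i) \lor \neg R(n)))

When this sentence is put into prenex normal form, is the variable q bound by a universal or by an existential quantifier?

Rewrite implications/biconditionals: A → B as ¬A ∨ B.
  \neg (\neg (\forall j\, \exists m\, (R(m) \land R(j))) \lor (\forall q\, \forall l\, (R(q) \land R(l)))) \lor (\exists n\, \forall i\, (R(i) \lor \neg R(n)))
Push ¬ through the quantifiers and connectives to reach negation normal form:
  (\forall j\, \exists m\, (R(m) \land R(j))) \land (\exists q\, \exists l\, (\neg R(q) \lor \neg R(l))) \lor (\exists n\, \forall i\, (R(i) \lor \neg R(n)))
Finally move all quantifiers to the prefix:
  \forall j\, \exists m\, \exists q\, \exists l\, \exists n\, \forall i\, (R(m) \land R(j) \land (\neg R(q) \lor \neg R(l)) \lor R(i) \lor \neg R(n))
The quantifier \forall q sits under an odd number of negations (counting the antecedent side of each →), so it flips to \exists q.

existential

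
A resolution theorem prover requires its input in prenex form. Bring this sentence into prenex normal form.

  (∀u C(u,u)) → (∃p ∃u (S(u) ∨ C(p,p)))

∃u ∃p ∃r (¬C(u,u) ∨ S(r) ∨ C(p,p))

Eliminate → and ↔ using ¬ and ∨.
  ¬(∀u C(u,u)) ∨ (∃p ∃u (S(u) ∨ C(p,p)))
Push ¬ through the quantifiers and connectives to reach negation normal form:
  (∃u ¬C(u,u)) ∨ (∃p ∃u (S(u) ∨ C(p,p)))
Give each quantifier a distinct variable: u↦r.
  (∃u ¬C(u,u)) ∨ (∃p ∃r (S(r) ∨ C(p,p)))
Pull the quantifiers to the front (each side's bound variable is not free in the other side):
  ∃u ∃p ∃r (¬C(u,u) ∨ S(r) ∨ C(p,p))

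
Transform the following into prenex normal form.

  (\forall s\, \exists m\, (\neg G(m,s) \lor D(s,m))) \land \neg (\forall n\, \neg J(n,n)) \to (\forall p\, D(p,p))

Rewrite implications/biconditionals: A → B as ¬A ∨ B.
  \neg ((\forall s\, \exists m\, (\neg G(m,s) \lor D(s,m))) \land \neg (\forall n\, \neg J(n,n))) \lor (\forall p\, D(p,p))
Push ¬ through the quantifiers and connectives to reach negation normal form:
  (\exists s\, \forall m\, (G(m,s) \land \neg D(s,m))) \lor (\forall n\, \neg J(n,n)) \lor (\forall p\, D(p,p))
All bound variables are already distinct, so no renaming is needed.
Extract every quantifier outward, since the variables are now distinct and don't occur free across branches:
  \exists s\, \forall m\, \forall n\, \forall p\, (G(m,s) \land \neg D(s,m) \lor \neg J(n,n) \lor D(p,p))

\exists s\, \forall m\, \forall n\, \forall p\, (G(m,s) \land \neg D(s,m) \lor \neg J(n,n) \lor D(p,p))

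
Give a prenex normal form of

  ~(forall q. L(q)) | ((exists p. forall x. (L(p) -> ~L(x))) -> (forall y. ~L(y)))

exists q. forall p. exists x. forall y. (~L(q) | L(p) & L(x) | ~L(y))

Eliminate → and ↔ using ¬ and ∨.
  ~(forall q. L(q)) | ~(exists p. forall x. (~L(p) | ~L(x))) | (forall y. ~L(y))
Push ¬ through the quantifiers and connectives to reach negation normal form:
  (exists q. ~L(q)) | (forall p. exists x. (L(p) & L(x))) | (forall y. ~L(y))
All bound variables are already distinct, so no renaming is needed.
Finally move all quantifiers to the prefix:
  exists q. forall p. exists x. forall y. (~L(q) | L(p) & L(x) | ~L(y))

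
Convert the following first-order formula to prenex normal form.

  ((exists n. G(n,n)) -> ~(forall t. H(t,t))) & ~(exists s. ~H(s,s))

First replace A → B with ¬A ∨ B.
  (~(exists n. G(n,n)) | ~(forall t. H(t,t))) & ~(exists s. ~H(s,s))
Drive negations inward (¬∀x A ≡ ∃x ¬A, ¬∃x A ≡ ∀x ¬A, De Morgan for ∧/∨):
  ((forall n. ~G(n,n)) | (exists t. ~H(t,t))) & (forall s. H(s,s))
All bound variables are already distinct, so no renaming is needed.
Extract every quantifier outward, since the variables are now distinct and don't occur free across branches:
  forall n. exists t. forall s. ((~G(n,n) | ~H(t,t)) & H(s,s))

forall n. exists t. forall s. ((~G(n,n) | ~H(t,t)) & H(s,s))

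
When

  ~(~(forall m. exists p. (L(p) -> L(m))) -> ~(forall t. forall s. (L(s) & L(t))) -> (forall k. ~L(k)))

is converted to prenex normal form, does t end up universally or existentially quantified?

Eliminate → and ↔ using ¬ and ∨.
  ~(~~(forall m. exists p. (~L(p) | L(m))) | ~~(forall t. forall s. (L(s) & L(t))) | (forall k. ~L(k)))
Push ¬ through the quantifiers and connectives to reach negation normal form:
  (exists m. forall p. (L(p) & ~L(m))) & (exists t. exists s. (~L(s) | ~L(t))) & (exists k. L(k))
All bound variables are already distinct, so no renaming is needed.
Pull the quantifiers to the front (each side's bound variable is not free in the other side):
  exists m. forall p. exists t. exists s. exists k. (L(p) & ~L(m) & (~L(s) | ~L(t)) & L(k))
The quantifier forall t sits under an odd number of negations (counting the antecedent side of each →), so it flips to exists t.

existential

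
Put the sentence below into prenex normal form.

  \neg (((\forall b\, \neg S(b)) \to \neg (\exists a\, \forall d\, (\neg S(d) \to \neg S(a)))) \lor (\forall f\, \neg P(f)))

Rewrite implications/biconditionals: A → B as ¬A ∨ B.
  \neg (\neg (\forall b\, \neg S(b)) \lor \neg (\exists a\, \forall d\, (\neg \neg S(d) \lor \neg S(a))) \lor (\forall f\, \neg P(f)))
Push ¬ through the quantifiers and connectives to reach negation normal form:
  (\forall b\, \neg S(b)) \land (\exists a\, \forall d\, (S(d) \lor \neg S(a))) \land (\exists f\, P(f))
All bound variables are already distinct, so no renaming is needed.
Extract every quantifier outward, since the variables are now distinct and don't occur free across branches:
  \forall b\, \exists a\, \forall d\, \exists f\, (\neg S(b) \land (S(d) \lor \neg S(a)) \land P(f))

\forall b\, \exists a\, \forall d\, \exists f\, (\neg S(b) \land (S(d) \lor \neg S(a)) \land P(f))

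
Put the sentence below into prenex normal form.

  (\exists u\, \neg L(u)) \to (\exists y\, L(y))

\forall u\, \exists y\, (L(u) \lor L(y))

Rewrite implications/biconditionals: A → B as ¬A ∨ B.
  \neg (\exists u\, \neg L(u)) \lor (\exists y\, L(y))
Move each ¬ inward, flipping quantifiers it crosses:
  (\forall u\, L(u)) \lor (\exists y\, L(y))
Extract every quantifier outward, since the variables are now distinct and don't occur free across branches:
  \forall u\, \exists y\, (L(u) \lor L(y))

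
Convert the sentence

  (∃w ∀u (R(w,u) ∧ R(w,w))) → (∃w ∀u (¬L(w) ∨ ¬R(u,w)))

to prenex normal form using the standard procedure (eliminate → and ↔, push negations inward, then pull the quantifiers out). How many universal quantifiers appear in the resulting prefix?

2

Rewrite implications/biconditionals: A → B as ¬A ∨ B.
  ¬(∃w ∀u (R(w,u) ∧ R(w,w))) ∨ (∃w ∀u (¬L(w) ∨ ¬R(u,w)))
Drive negations inward (¬∀x A ≡ ∃x ¬A, ¬∃x A ≡ ∀x ¬A, De Morgan for ∧/∨):
  (∀w ∃u (¬R(w,u) ∨ ¬R(w,w))) ∨ (∃w ∀u (¬L(w) ∨ ¬R(u,w)))
Rename bound variables to avoid capture: w↦v, u↦t.
  (∀w ∃u (¬R(w,u) ∨ ¬R(w,w))) ∨ (∃v ∀t (¬L(v) ∨ ¬R(t,v)))
Extract every quantifier outward, since the variables are now distinct and don't occur free across branches:
  ∀w ∃u ∃v ∀t (¬R(w,u) ∨ ¬R(w,w) ∨ ¬L(v) ∨ ¬R(t,v))
The prefix is ∀w ∃u ∃v ∀t: 2 universal, 2 existential.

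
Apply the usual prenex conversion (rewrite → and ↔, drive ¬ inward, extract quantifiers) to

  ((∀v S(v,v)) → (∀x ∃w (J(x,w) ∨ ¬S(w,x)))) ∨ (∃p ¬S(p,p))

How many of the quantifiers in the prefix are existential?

3

Rewrite implications/biconditionals: A → B as ¬A ∨ B.
  ¬(∀v S(v,v)) ∨ (∀x ∃w (J(x,w) ∨ ¬S(w,x))) ∨ (∃p ¬S(p,p))
Move each ¬ inward, flipping quantifiers it crosses:
  (∃v ¬S(v,v)) ∨ (∀x ∃w (J(x,w) ∨ ¬S(w,x))) ∨ (∃p ¬S(p,p))
All bound variables are already distinct, so no renaming is needed.
Pull the quantifiers to the front (each side's bound variable is not free in the other side):
  ∃v ∀x ∃w ∃p (¬S(v,v) ∨ J(x,w) ∨ ¬S(w,x) ∨ ¬S(p,p))
The prefix is ∃v ∀x ∃w ∃p: 1 universal, 3 existential.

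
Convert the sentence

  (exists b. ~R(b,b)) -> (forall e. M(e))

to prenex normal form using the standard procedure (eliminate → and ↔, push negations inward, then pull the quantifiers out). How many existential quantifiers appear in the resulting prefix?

0

Rewrite implications/biconditionals: A → B as ¬A ∨ B.
  ~(exists b. ~R(b,b)) | (forall e. M(e))
Move each ¬ inward, flipping quantifiers it crosses:
  (forall b. R(b,b)) | (forall e. M(e))
All bound variables are already distinct, so no renaming is needed.
Finally move all quantifiers to the prefix:
  forall b. forall e. (R(b,b) | M(e))
The prefix is forall b forall e: 2 universal, 0 existential.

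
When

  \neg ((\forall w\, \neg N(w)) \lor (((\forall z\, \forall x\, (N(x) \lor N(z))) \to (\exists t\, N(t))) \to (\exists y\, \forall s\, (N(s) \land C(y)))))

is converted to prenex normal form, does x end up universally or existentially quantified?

Eliminate → and ↔ using ¬ and ∨.
  \neg ((\forall w\, \neg N(w)) \lor \neg (\neg (\forall z\, \forall x\, (N(x) \lor N(z))) \lor (\exists t\, N(t))) \lor (\exists y\, \forall s\, (N(s) \land C(y))))
Drive negations inward (¬∀x A ≡ ∃x ¬A, ¬∃x A ≡ ∀x ¬A, De Morgan for ∧/∨):
  (\exists w\, N(w)) \land ((\exists z\, \exists x\, (\neg N(x) \land \neg N(z))) \lor (\exists t\, N(t))) \land (\forall y\, \exists s\, (\neg N(s) \lor \neg C(y)))
Pull the quantifiers to the front (each side's bound variable is not free in the other side):
  \exists w\, \exists z\, \exists x\, \exists t\, \forall y\, \exists s\, (N(w) \land (\neg N(x) \land \neg N(z) \lor N(t)) \land (\neg N(s) \lor \neg C(y)))
The quantifier \forall x sits under an odd number of negations (counting the antecedent side of each →), so it flips to \exists x.

existential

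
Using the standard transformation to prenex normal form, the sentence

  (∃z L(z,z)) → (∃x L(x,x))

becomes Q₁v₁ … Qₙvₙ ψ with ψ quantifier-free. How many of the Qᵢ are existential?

1

Rewrite implications/biconditionals: A → B as ¬A ∨ B.
  ¬(∃z L(z,z)) ∨ (∃x L(x,x))
Drive negations inward (¬∀x A ≡ ∃x ¬A, ¬∃x A ≡ ∀x ¬A, De Morgan for ∧/∨):
  (∀z ¬L(z,z)) ∨ (∃x L(x,x))
Finally move all quantifiers to the prefix:
  ∀z ∃x (¬L(z,z) ∨ L(x,x))
The prefix is ∀z ∃x: 1 universal, 1 existential.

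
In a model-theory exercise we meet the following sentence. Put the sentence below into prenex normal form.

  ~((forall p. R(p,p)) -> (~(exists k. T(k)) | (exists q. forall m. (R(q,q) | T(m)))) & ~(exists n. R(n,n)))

Rewrite implications/biconditionals: A → B as ¬A ∨ B.
  ~(~(forall p. R(p,p)) | (~(exists k. T(k)) | (exists q. forall m. (R(q,q) | T(m)))) & ~(exists n. R(n,n)))
Drive negations inward (¬∀x A ≡ ∃x ¬A, ¬∃x A ≡ ∀x ¬A, De Morgan for ∧/∨):
  (forall p. R(p,p)) & ((exists k. T(k)) & (forall q. exists m. (~R(q,q) & ~T(m))) | (exists n. R(n,n)))
Extract every quantifier outward, since the variables are now distinct and don't occur free across branches:
  forall p. exists k. forall q. exists m. exists n. (R(p,p) & (T(k) & ~R(q,q) & ~T(m) | R(n,n)))

forall p. exists k. forall q. exists m. exists n. (R(p,p) & (T(k) & ~R(q,q) & ~T(m) | R(n,n)))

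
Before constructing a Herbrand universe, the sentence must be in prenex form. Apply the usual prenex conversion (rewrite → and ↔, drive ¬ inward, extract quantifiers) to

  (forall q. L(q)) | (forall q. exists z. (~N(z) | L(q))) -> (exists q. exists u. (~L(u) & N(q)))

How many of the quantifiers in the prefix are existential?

Rewrite implications/biconditionals: A → B as ¬A ∨ B.
  ~((forall q. L(q)) | (forall q. exists z. (~N(z) | L(q)))) | (exists q. exists u. (~L(u) & N(q)))
Move each ¬ inward, flipping quantifiers it crosses:
  (exists q. ~L(q)) & (exists q. forall z. (N(z) & ~L(q))) | (exists q. exists u. (~L(u) & N(q)))
Standardize variables apart so no two quantifiers bind the same name: q↦p, q↦s.
  (exists q. ~L(q)) & (exists p. forall z. (N(z) & ~L(p))) | (exists s. exists u. (~L(u) & N(s)))
Extract every quantifier outward, since the variables are now distinct and don't occur free across branches:
  exists q. exists p. forall z. exists s. exists u. (~L(q) & N(z) & ~L(p) | ~L(u) & N(s))
The prefix is exists q exists p forall z exists s exists u: 1 universal, 4 existential.

4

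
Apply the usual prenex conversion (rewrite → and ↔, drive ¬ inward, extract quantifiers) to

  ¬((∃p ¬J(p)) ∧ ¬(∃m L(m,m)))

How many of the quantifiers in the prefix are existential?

Move each ¬ inward, flipping quantifiers it crosses:
  (∀p J(p)) ∨ (∃m L(m,m))
All bound variables are already distinct, so no renaming is needed.
Pull the quantifiers to the front (each side's bound variable is not free in the other side):
  ∀p ∃m (J(p) ∨ L(m,m))
The prefix is ∀p ∃m: 1 universal, 1 existential.

1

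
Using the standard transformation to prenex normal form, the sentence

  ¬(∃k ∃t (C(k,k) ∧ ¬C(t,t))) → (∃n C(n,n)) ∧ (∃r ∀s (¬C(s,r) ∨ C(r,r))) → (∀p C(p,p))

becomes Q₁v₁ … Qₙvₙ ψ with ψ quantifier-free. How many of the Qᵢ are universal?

3

Eliminate → and ↔ using ¬ and ∨.
  ¬¬(∃k ∃t (C(k,k) ∧ ¬C(t,t))) ∨ ¬((∃n C(n,n)) ∧ (∃r ∀s (¬C(s,r) ∨ C(r,r)))) ∨ (∀p C(p,p))
Drive negations inward (¬∀x A ≡ ∃x ¬A, ¬∃x A ≡ ∀x ¬A, De Morgan for ∧/∨):
  (∃k ∃t (C(k,k) ∧ ¬C(t,t))) ∨ (∀n ¬C(n,n)) ∨ (∀r ∃s (C(s,r) ∧ ¬C(r,r))) ∨ (∀p C(p,p))
All bound variables are already distinct, so no renaming is needed.
Finally move all quantifiers to the prefix:
  ∃k ∃t ∀n ∀r ∃s ∀p (C(k,k) ∧ ¬C(t,t) ∨ ¬C(n,n) ∨ C(s,r) ∧ ¬C(r,r) ∨ C(p,p))
The prefix is ∃k ∃t ∀n ∀r ∃s ∀p: 3 universal, 3 existential.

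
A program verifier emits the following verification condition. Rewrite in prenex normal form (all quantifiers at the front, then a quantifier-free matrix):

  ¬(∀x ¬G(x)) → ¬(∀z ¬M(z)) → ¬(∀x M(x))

∀x ∀z ∃w (¬G(x) ∨ ¬M(z) ∨ ¬M(w))

Rewrite implications/biconditionals: A → B as ¬A ∨ B.
  ¬¬(∀x ¬G(x)) ∨ ¬¬(∀z ¬M(z)) ∨ ¬(∀x M(x))
Push ¬ through the quantifiers and connectives to reach negation normal form:
  (∀x ¬G(x)) ∨ (∀z ¬M(z)) ∨ (∃x ¬M(x))
Standardize variables apart so no two quantifiers bind the same name: x↦w.
  (∀x ¬G(x)) ∨ (∀z ¬M(z)) ∨ (∃w ¬M(w))
Pull the quantifiers to the front (each side's bound variable is not free in the other side):
  ∀x ∀z ∃w (¬G(x) ∨ ¬M(z) ∨ ¬M(w))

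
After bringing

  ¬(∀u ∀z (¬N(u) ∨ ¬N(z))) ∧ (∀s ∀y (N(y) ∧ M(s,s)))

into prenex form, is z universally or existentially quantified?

existential

Move each ¬ inward, flipping quantifiers it crosses:
  (∃u ∃z (N(u) ∧ N(z))) ∧ (∀s ∀y (N(y) ∧ M(s,s)))
All bound variables are already distinct, so no renaming is needed.
Pull the quantifiers to the front (each side's bound variable is not free in the other side):
  ∃u ∃z ∀s ∀y (N(u) ∧ N(z) ∧ N(y) ∧ M(s,s))
The quantifier ∀z sits under an odd number of negations, so it flips to ∃z.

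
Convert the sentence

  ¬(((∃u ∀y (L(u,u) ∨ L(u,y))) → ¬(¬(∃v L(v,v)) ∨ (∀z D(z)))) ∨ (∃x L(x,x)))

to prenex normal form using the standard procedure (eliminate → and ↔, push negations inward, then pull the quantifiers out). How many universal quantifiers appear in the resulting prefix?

Rewrite implications/biconditionals: A → B as ¬A ∨ B.
  ¬(¬(∃u ∀y (L(u,u) ∨ L(u,y))) ∨ ¬(¬(∃v L(v,v)) ∨ (∀z D(z))) ∨ (∃x L(x,x)))
Move each ¬ inward, flipping quantifiers it crosses:
  (∃u ∀y (L(u,u) ∨ L(u,y))) ∧ ((∀v ¬L(v,v)) ∨ (∀z D(z))) ∧ (∀x ¬L(x,x))
All bound variables are already distinct, so no renaming is needed.
Pull the quantifiers to the front (each side's bound variable is not free in the other side):
  ∃u ∀y ∀v ∀z ∀x ((L(u,u) ∨ L(u,y)) ∧ (¬L(v,v) ∨ D(z)) ∧ ¬L(x,x))
The prefix is ∃u ∀y ∀v ∀z ∀x: 4 universal, 1 existential.

4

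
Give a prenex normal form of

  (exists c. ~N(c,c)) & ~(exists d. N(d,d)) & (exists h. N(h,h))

exists c. forall d. exists h. (~N(c,c) & ~N(d,d) & N(h,h))

Push ¬ through the quantifiers and connectives to reach negation normal form:
  (exists c. ~N(c,c)) & (forall d. ~N(d,d)) & (exists h. N(h,h))
All bound variables are already distinct, so no renaming is needed.
Pull the quantifiers to the front (each side's bound variable is not free in the other side):
  exists c. forall d. exists h. (~N(c,c) & ~N(d,d) & N(h,h))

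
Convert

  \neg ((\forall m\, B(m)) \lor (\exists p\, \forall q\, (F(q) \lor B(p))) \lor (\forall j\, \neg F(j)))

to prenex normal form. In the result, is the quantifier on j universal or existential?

Drive negations inward (¬∀x A ≡ ∃x ¬A, ¬∃x A ≡ ∀x ¬A, De Morgan for ∧/∨):
  (\exists m\, \neg B(m)) \land (\forall p\, \exists q\, (\neg F(q) \land \neg B(p))) \land (\exists j\, F(j))
All bound variables are already distinct, so no renaming is needed.
Finally move all quantifiers to the prefix:
  \exists m\, \forall p\, \exists q\, \exists j\, (\neg B(m) \land \neg F(q) \land \neg B(p) \land F(j))
The quantifier \forall j sits under an odd number of negations, so it flips to \exists j.

existential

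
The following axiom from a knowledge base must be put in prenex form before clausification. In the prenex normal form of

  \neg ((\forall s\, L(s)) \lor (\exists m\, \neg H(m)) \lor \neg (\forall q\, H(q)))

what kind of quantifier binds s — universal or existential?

Move each ¬ inward, flipping quantifiers it crosses:
  (\exists s\, \neg L(s)) \land (\forall m\, H(m)) \land (\forall q\, H(q))
All bound variables are already distinct, so no renaming is needed.
Finally move all quantifiers to the prefix:
  \exists s\, \forall m\, \forall q\, (\neg L(s) \land H(m) \land H(q))
The quantifier \forall s sits under an odd number of negations, so it flips to \exists s.

existential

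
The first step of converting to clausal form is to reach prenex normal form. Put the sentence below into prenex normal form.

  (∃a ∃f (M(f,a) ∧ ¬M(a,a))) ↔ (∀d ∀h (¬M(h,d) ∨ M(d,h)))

∀a ∀f ∀d ∀h ∃r ∃y ∃q ∃c ((¬M(f,a) ∨ M(a,a) ∨ ¬M(h,d) ∨ M(d,h)) ∧ (M(y,r) ∧ ¬M(r,y) ∨ M(c,q) ∧ ¬M(q,q)))

Rewrite implications/biconditionals: A → B as ¬A ∨ B; A ↔ B as (¬A ∨ B) ∧ (¬B ∨ A).
  (¬(∃a ∃f (M(f,a) ∧ ¬M(a,a))) ∨ (∀d ∀h (¬M(h,d) ∨ M(d,h)))) ∧ (¬(∀d ∀h (¬M(h,d) ∨ M(d,h))) ∨ (∃a ∃f (M(f,a) ∧ ¬M(a,a))))
Drive negations inward (¬∀x A ≡ ∃x ¬A, ¬∃x A ≡ ∀x ¬A, De Morgan for ∧/∨):
  ((∀a ∀f (¬M(f,a) ∨ M(a,a))) ∨ (∀d ∀h (¬M(h,d) ∨ M(d,h)))) ∧ ((∃d ∃h (M(h,d) ∧ ¬M(d,h))) ∨ (∃a ∃f (M(f,a) ∧ ¬M(a,a))))
Rename bound variables to avoid capture: d↦r, h↦y, a↦q, f↦c.
  ((∀a ∀f (¬M(f,a) ∨ M(a,a))) ∨ (∀d ∀h (¬M(h,d) ∨ M(d,h)))) ∧ ((∃r ∃y (M(y,r) ∧ ¬M(r,y))) ∨ (∃q ∃c (M(c,q) ∧ ¬M(q,q))))
Finally move all quantifiers to the prefix:
  ∀a ∀f ∀d ∀h ∃r ∃y ∃q ∃c ((¬M(f,a) ∨ M(a,a) ∨ ¬M(h,d) ∨ M(d,h)) ∧ (M(y,r) ∧ ¬M(r,y) ∨ M(c,q) ∧ ¬M(q,q)))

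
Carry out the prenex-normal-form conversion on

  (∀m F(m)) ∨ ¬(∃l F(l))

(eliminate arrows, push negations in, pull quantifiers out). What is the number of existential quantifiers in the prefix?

Push ¬ through the quantifiers and connectives to reach negation normal form:
  (∀m F(m)) ∨ (∀l ¬F(l))
All bound variables are already distinct, so no renaming is needed.
Finally move all quantifiers to the prefix:
  ∀m ∀l (F(m) ∨ ¬F(l))
The prefix is ∀m ∀l: 2 universal, 0 existential.

0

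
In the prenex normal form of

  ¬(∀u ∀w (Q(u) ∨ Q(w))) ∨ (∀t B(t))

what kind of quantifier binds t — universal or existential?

Push ¬ through the quantifiers and connectives to reach negation normal form:
  (∃u ∃w (¬Q(u) ∧ ¬Q(w))) ∨ (∀t B(t))
All bound variables are already distinct, so no renaming is needed.
Finally move all quantifiers to the prefix:
  ∃u ∃w ∀t (¬Q(u) ∧ ¬Q(w) ∨ B(t))
The quantifier ∀t sits under an even number of negations, so it remains universal.

universal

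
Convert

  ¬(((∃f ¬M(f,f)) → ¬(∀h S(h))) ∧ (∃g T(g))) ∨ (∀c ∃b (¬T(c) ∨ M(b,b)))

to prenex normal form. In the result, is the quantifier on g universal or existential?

Eliminate → and ↔ using ¬ and ∨.
  ¬((¬(∃f ¬M(f,f)) ∨ ¬(∀h S(h))) ∧ (∃g T(g))) ∨ (∀c ∃b (¬T(c) ∨ M(b,b)))
Move each ¬ inward, flipping quantifiers it crosses:
  (∃f ¬M(f,f)) ∧ (∀h S(h)) ∨ (∀g ¬T(g)) ∨ (∀c ∃b (¬T(c) ∨ M(b,b)))
Extract every quantifier outward, since the variables are now distinct and don't occur free across branches:
  ∃f ∀h ∀g ∀c ∃b (¬M(f,f) ∧ S(h) ∨ ¬T(g) ∨ ¬T(c) ∨ M(b,b))
The quantifier ∃g sits under an odd number of negations (counting the antecedent side of each →), so it flips to ∀g.

universal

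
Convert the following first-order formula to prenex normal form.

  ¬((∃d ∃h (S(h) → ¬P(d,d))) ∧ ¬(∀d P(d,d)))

∀d ∀h ∀x (S(h) ∧ P(d,d) ∨ P(x,x))

Eliminate → and ↔ using ¬ and ∨.
  ¬((∃d ∃h (¬S(h) ∨ ¬P(d,d))) ∧ ¬(∀d P(d,d)))
Move each ¬ inward, flipping quantifiers it crosses:
  (∀d ∀h (S(h) ∧ P(d,d))) ∨ (∀d P(d,d))
Rename bound variables to avoid capture: d↦x.
  (∀d ∀h (S(h) ∧ P(d,d))) ∨ (∀x P(x,x))
Pull the quantifiers to the front (each side's bound variable is not free in the other side):
  ∀d ∀h ∀x (S(h) ∧ P(d,d) ∨ P(x,x))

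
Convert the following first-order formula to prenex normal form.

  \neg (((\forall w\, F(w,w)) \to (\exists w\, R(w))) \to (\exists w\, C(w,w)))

\exists w\, \exists b\, \forall c\, ((\neg F(w,w) \lor R(b)) \land \neg C(c,c))

Eliminate → and ↔ using ¬ and ∨.
  \neg (\neg (\neg (\forall w\, F(w,w)) \lor (\exists w\, R(w))) \lor (\exists w\, C(w,w)))
Move each ¬ inward, flipping quantifiers it crosses:
  ((\exists w\, \neg F(w,w)) \lor (\exists w\, R(w))) \land (\forall w\, \neg C(w,w))
Give each quantifier a distinct variable: w↦b, w↦c.
  ((\exists w\, \neg F(w,w)) \lor (\exists b\, R(b))) \land (\forall c\, \neg C(c,c))
Finally move all quantifiers to the prefix:
  \exists w\, \exists b\, \forall c\, ((\neg F(w,w) \lor R(b)) \land \neg C(c,c))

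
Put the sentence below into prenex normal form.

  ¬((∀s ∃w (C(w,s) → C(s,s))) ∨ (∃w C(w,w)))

∃s ∀w ∀v (C(w,s) ∧ ¬C(s,s) ∧ ¬C(v,v))

Eliminate → and ↔ using ¬ and ∨.
  ¬((∀s ∃w (¬C(w,s) ∨ C(s,s))) ∨ (∃w C(w,w)))
Push ¬ through the quantifiers and connectives to reach negation normal form:
  (∃s ∀w (C(w,s) ∧ ¬C(s,s))) ∧ (∀w ¬C(w,w))
Give each quantifier a distinct variable: w↦v.
  (∃s ∀w (C(w,s) ∧ ¬C(s,s))) ∧ (∀v ¬C(v,v))
Pull the quantifiers to the front (each side's bound variable is not free in the other side):
  ∃s ∀w ∀v (C(w,s) ∧ ¬C(s,s) ∧ ¬C(v,v))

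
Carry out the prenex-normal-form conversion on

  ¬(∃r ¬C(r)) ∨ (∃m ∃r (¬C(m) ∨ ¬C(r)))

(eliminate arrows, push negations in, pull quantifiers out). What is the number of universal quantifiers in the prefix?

Move each ¬ inward, flipping quantifiers it crosses:
  (∀r C(r)) ∨ (∃m ∃r (¬C(m) ∨ ¬C(r)))
Rename bound variables to avoid capture: r↦w.
  (∀r C(r)) ∨ (∃m ∃w (¬C(m) ∨ ¬C(w)))
Extract every quantifier outward, since the variables are now distinct and don't occur free across branches:
  ∀r ∃m ∃w (C(r) ∨ ¬C(m) ∨ ¬C(w))
The prefix is ∀r ∃m ∃w: 1 universal, 2 existential.

1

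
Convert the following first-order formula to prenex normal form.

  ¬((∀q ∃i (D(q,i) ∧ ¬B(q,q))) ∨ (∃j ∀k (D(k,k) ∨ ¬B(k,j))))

∃q ∀i ∀j ∃k ((¬D(q,i) ∨ B(q,q)) ∧ ¬D(k,k) ∧ B(k,j))

Push ¬ through the quantifiers and connectives to reach negation normal form:
  (∃q ∀i (¬D(q,i) ∨ B(q,q))) ∧ (∀j ∃k (¬D(k,k) ∧ B(k,j)))
All bound variables are already distinct, so no renaming is needed.
Extract every quantifier outward, since the variables are now distinct and don't occur free across branches:
  ∃q ∀i ∀j ∃k ((¬D(q,i) ∨ B(q,q)) ∧ ¬D(k,k) ∧ B(k,j))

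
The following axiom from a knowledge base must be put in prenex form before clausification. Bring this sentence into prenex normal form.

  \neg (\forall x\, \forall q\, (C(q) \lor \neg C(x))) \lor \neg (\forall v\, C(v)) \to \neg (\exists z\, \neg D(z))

\forall x\, \forall q\, \forall v\, \forall z\, ((C(q) \lor \neg C(x)) \land C(v) \lor D(z))

Rewrite implications/biconditionals: A → B as ¬A ∨ B.
  \neg (\neg (\forall x\, \forall q\, (C(q) \lor \neg C(x))) \lor \neg (\forall v\, C(v))) \lor \neg (\exists z\, \neg D(z))
Move each ¬ inward, flipping quantifiers it crosses:
  (\forall x\, \forall q\, (C(q) \lor \neg C(x))) \land (\forall v\, C(v)) \lor (\forall z\, D(z))
All bound variables are already distinct, so no renaming is needed.
Extract every quantifier outward, since the variables are now distinct and don't occur free across branches:
  \forall x\, \forall q\, \forall v\, \forall z\, ((C(q) \lor \neg C(x)) \land C(v) \lor D(z))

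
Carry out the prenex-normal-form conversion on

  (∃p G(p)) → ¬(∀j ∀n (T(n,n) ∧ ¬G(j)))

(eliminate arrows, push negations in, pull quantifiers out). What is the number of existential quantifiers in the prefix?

2

Rewrite implications/biconditionals: A → B as ¬A ∨ B.
  ¬(∃p G(p)) ∨ ¬(∀j ∀n (T(n,n) ∧ ¬G(j)))
Move each ¬ inward, flipping quantifiers it crosses:
  (∀p ¬G(p)) ∨ (∃j ∃n (¬T(n,n) ∨ G(j)))
All bound variables are already distinct, so no renaming is needed.
Pull the quantifiers to the front (each side's bound variable is not free in the other side):
  ∀p ∃j ∃n (¬G(p) ∨ ¬T(n,n) ∨ G(j))
The prefix is ∀p ∃j ∃n: 1 universal, 2 existential.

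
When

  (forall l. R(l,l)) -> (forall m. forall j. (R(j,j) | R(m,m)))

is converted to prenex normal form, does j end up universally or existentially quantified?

Eliminate → and ↔ using ¬ and ∨.
  ~(forall l. R(l,l)) | (forall m. forall j. (R(j,j) | R(m,m)))
Drive negations inward (¬∀x A ≡ ∃x ¬A, ¬∃x A ≡ ∀x ¬A, De Morgan for ∧/∨):
  (exists l. ~R(l,l)) | (forall m. forall j. (R(j,j) | R(m,m)))
Extract every quantifier outward, since the variables are now distinct and don't occur free across branches:
  exists l. forall m. forall j. (~R(l,l) | R(j,j) | R(m,m))
The quantifier forall j sits under an even number of negations (counting the antecedent side of each →), so it remains universal.

universal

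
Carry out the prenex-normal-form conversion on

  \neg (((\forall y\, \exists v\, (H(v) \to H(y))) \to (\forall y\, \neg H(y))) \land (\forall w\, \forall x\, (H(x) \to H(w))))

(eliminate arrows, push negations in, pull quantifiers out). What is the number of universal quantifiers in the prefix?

1

Rewrite implications/biconditionals: A → B as ¬A ∨ B.
  \neg ((\neg (\forall y\, \exists v\, (\neg H(v) \lor H(y))) \lor (\forall y\, \neg H(y))) \land (\forall w\, \forall x\, (\neg H(x) \lor H(w))))
Drive negations inward (¬∀x A ≡ ∃x ¬A, ¬∃x A ≡ ∀x ¬A, De Morgan for ∧/∨):
  (\forall y\, \exists v\, (\neg H(v) \lor H(y))) \land (\exists y\, H(y)) \lor (\exists w\, \exists x\, (H(x) \land \neg H(w)))
Give each quantifier a distinct variable: y↦t.
  (\forall y\, \exists v\, (\neg H(v) \lor H(y))) \land (\exists t\, H(t)) \lor (\exists w\, \exists x\, (H(x) \land \neg H(w)))
Pull the quantifiers to the front (each side's bound variable is not free in the other side):
  \forall y\, \exists v\, \exists t\, \exists w\, \exists x\, ((\neg H(v) \lor H(y)) \land H(t) \lor H(x) \land \neg H(w))
The prefix is \forall y \exists v \exists t \exists w \exists x: 1 universal, 4 existential.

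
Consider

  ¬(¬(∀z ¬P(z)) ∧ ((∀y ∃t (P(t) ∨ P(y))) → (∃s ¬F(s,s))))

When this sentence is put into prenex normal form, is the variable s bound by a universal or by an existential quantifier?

universal

Eliminate → and ↔ using ¬ and ∨.
  ¬(¬(∀z ¬P(z)) ∧ (¬(∀y ∃t (P(t) ∨ P(y))) ∨ (∃s ¬F(s,s))))
Drive negations inward (¬∀x A ≡ ∃x ¬A, ¬∃x A ≡ ∀x ¬A, De Morgan for ∧/∨):
  (∀z ¬P(z)) ∨ (∀y ∃t (P(t) ∨ P(y))) ∧ (∀s F(s,s))
Extract every quantifier outward, since the variables are now distinct and don't occur free across branches:
  ∀z ∀y ∃t ∀s (¬P(z) ∨ (P(t) ∨ P(y)) ∧ F(s,s))
The quantifier ∃s sits under an odd number of negations (counting the antecedent side of each →), so it flips to ∀s.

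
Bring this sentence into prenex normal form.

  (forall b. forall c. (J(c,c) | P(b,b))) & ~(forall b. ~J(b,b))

Push ¬ through the quantifiers and connectives to reach negation normal form:
  (forall b. forall c. (J(c,c) | P(b,b))) & (exists b. J(b,b))
Standardize variables apart so no two quantifiers bind the same name: b↦a.
  (forall b. forall c. (J(c,c) | P(b,b))) & (exists a. J(a,a))
Extract every quantifier outward, since the variables are now distinct and don't occur free across branches:
  forall b. forall c. exists a. ((J(c,c) | P(b,b)) & J(a,a))

forall b. forall c. exists a. ((J(c,c) | P(b,b)) & J(a,a))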